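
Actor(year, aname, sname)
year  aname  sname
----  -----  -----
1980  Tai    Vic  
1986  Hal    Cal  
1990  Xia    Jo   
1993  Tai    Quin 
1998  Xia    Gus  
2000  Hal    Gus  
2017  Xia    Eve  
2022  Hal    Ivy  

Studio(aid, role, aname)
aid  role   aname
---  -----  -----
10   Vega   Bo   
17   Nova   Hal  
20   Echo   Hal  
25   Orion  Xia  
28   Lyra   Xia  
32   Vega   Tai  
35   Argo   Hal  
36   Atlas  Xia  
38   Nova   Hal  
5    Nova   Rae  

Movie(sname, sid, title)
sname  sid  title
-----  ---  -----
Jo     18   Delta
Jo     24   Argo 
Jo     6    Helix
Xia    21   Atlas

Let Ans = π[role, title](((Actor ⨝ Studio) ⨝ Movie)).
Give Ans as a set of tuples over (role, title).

{(Atlas, Argo), (Atlas, Delta), (Atlas, Helix), (Lyra, Argo), (Lyra, Delta), (Lyra, Helix), (Orion, Argo), (Orion, Delta), (Orion, Helix)}

Joining Actor and Studio on aname yields {(1980, Tai, Vic, 32, Vega), (1986, Hal, Cal, 17, Nova), (1986, Hal, Cal, 20, Echo), (1986, Hal, Cal, 35, Argo), (1986, Hal, Cal, 38, Nova), (1990, Xia, Jo, 25, Orion), (1990, Xia, Jo, 28, Lyra), (1990, Xia, Jo, 36, Atlas), (1993, Tai, Quin, 32, Vega), (1998, Xia, Gus, 25, Orion), (1998, Xia, Gus, 28, Lyra), (1998, Xia, Gus, 36, Atlas), (2000, Hal, Gus, 17, Nova), (2000, Hal, Gus, 20, Echo), (2000, Hal, Gus, 35, Argo), (2000, Hal, Gus, 38, Nova), (2017, Xia, Eve, 25, Orion), (2017, Xia, Eve, 28, Lyra), (2017, Xia, Eve, 36, Atlas), (2022, Hal, Ivy, 17, Nova), (2022, Hal, Ivy, 20, Echo), (2022, Hal, Ivy, 35, Argo), (2022, Hal, Ivy, 38, Nova)}.
Joining (Actor ⨝ Studio) and Movie on sname yields {(1990, Xia, Jo, 25, Orion, 18, Delta), (1990, Xia, Jo, 25, Orion, 24, Argo), (1990, Xia, Jo, 25, Orion, 6, Helix), (1990, Xia, Jo, 28, Lyra, 18, Delta), (1990, Xia, Jo, 28, Lyra, 24, Argo), (1990, Xia, Jo, 28, Lyra, 6, Helix), (1990, Xia, Jo, 36, Atlas, 18, Delta), (1990, Xia, Jo, 36, Atlas, 24, Argo), (1990, Xia, Jo, 36, Atlas, 6, Helix)}.
π[role, title]: project onto (role, title) → {(Atlas, Argo), (Atlas, Delta), (Atlas, Helix), (Lyra, Argo), (Lyra, Delta), (Lyra, Helix), (Orion, Argo), (Orion, Delta), (Orion, Helix)}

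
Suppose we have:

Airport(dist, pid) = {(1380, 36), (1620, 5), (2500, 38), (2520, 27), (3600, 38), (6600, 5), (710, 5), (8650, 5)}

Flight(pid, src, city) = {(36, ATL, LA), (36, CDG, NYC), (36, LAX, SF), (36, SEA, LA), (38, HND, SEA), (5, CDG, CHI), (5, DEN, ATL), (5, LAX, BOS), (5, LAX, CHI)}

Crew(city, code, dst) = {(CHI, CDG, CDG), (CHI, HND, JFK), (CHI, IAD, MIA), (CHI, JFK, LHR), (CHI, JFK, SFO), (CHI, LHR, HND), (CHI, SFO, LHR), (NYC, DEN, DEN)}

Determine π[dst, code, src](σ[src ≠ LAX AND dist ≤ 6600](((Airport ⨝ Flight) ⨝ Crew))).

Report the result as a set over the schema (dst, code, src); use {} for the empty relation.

{(CDG, CDG, CDG), (DEN, DEN, CDG), (HND, LHR, CDG), (JFK, HND, CDG), (LHR, JFK, CDG), (LHR, SFO, CDG), (MIA, IAD, CDG), (SFO, JFK, CDG)}

Airport ⋈ Flight (natural join on pid): {(1380, 36, ATL, LA), (1380, 36, CDG, NYC), (1380, 36, LAX, SF), (1380, 36, SEA, LA), (1620, 5, CDG, CHI), (1620, 5, DEN, ATL), (1620, 5, LAX, BOS), (1620, 5, LAX, CHI), (2500, 38, HND, SEA), (3600, 38, HND, SEA), (6600, 5, CDG, CHI), (6600, 5, DEN, ATL), (6600, 5, LAX, BOS), (6600, 5, LAX, CHI), (710, 5, CDG, CHI), (710, 5, DEN, ATL), (710, 5, LAX, BOS), (710, 5, LAX, CHI), (8650, 5, CDG, CHI), (8650, 5, DEN, ATL), (8650, 5, LAX, BOS), (8650, 5, LAX, CHI)}
(Airport ⨝ Flight) ⋈ Crew (natural join on city): {(1380, 36, CDG, NYC, DEN, DEN), (1620, 5, CDG, CHI, CDG, CDG), (1620, 5, CDG, CHI, HND, JFK), (1620, 5, CDG, CHI, IAD, MIA), (1620, 5, CDG, CHI, JFK, LHR), (1620, 5, CDG, CHI, JFK, SFO), (1620, 5, CDG, CHI, LHR, HND), (1620, 5, CDG, CHI, SFO, LHR), (1620, 5, LAX, CHI, CDG, CDG), (1620, 5, LAX, CHI, HND, JFK), (1620, 5, LAX, CHI, IAD, MIA), (1620, 5, LAX, CHI, JFK, LHR), (1620, 5, LAX, CHI, JFK, SFO), (1620, 5, LAX, CHI, LHR, HND), (1620, 5, LAX, CHI, SFO, LHR), (6600, 5, CDG, CHI, CDG, CDG), (6600, 5, CDG, CHI, HND, JFK), (6600, 5, CDG, CHI, IAD, MIA), (6600, 5, CDG, CHI, JFK, LHR), (6600, 5, CDG, CHI, JFK, SFO), (6600, 5, CDG, CHI, LHR, HND), (6600, 5, CDG, CHI, SFO, LHR), (6600, 5, LAX, CHI, CDG, CDG), (6600, 5, LAX, CHI, HND, JFK), (6600, 5, LAX, CHI, IAD, MIA), (6600, 5, LAX, CHI, JFK, LHR), (6600, 5, LAX, CHI, JFK, SFO), (6600, 5, LAX, CHI, LHR, HND), (6600, 5, LAX, CHI, SFO, LHR), (710, 5, CDG, CHI, CDG, CDG), (710, 5, CDG, CHI, HND, JFK), (710, 5, CDG, CHI, IAD, MIA), (710, 5, CDG, CHI, JFK, LHR), (710, 5, CDG, CHI, JFK, SFO), (710, 5, CDG, CHI, LHR, HND), (710, 5, CDG, CHI, SFO, LHR), (710, 5, LAX, CHI, CDG, CDG), (710, 5, LAX, CHI, HND, JFK), (710, 5, LAX, CHI, IAD, MIA), (710, 5, LAX, CHI, JFK, LHR), (710, 5, LAX, CHI, JFK, SFO), (710, 5, LAX, CHI, LHR, HND), (710, 5, LAX, CHI, SFO, LHR), (8650, 5, CDG, CHI, CDG, CDG), (8650, 5, CDG, CHI, HND, JFK), (8650, 5, CDG, CHI, IAD, MIA), (8650, 5, CDG, CHI, JFK, LHR), (8650, 5, CDG, CHI, JFK, SFO), (8650, 5, CDG, CHI, LHR, HND), (8650, 5, CDG, CHI, SFO, LHR), (8650, 5, LAX, CHI, CDG, CDG), (8650, 5, LAX, CHI, HND, JFK), (8650, 5, LAX, CHI, IAD, MIA), (8650, 5, LAX, CHI, JFK, LHR), (8650, 5, LAX, CHI, JFK, SFO), (8650, 5, LAX, CHI, LHR, HND), (8650, 5, LAX, CHI, SFO, LHR)}
σ[src ≠ LAX AND dist ≤ 6600]: keep tuples satisfying src ≠ LAX AND dist ≤ 6600 → {(1380, 36, CDG, NYC, DEN, DEN), (1620, 5, CDG, CHI, CDG, CDG), (1620, 5, CDG, CHI, HND, JFK), (1620, 5, CDG, CHI, IAD, MIA), (1620, 5, CDG, CHI, JFK, LHR), (1620, 5, CDG, CHI, JFK, SFO), (1620, 5, CDG, CHI, LHR, HND), (1620, 5, CDG, CHI, SFO, LHR), (6600, 5, CDG, CHI, CDG, CDG), (6600, 5, CDG, CHI, HND, JFK), (6600, 5, CDG, CHI, IAD, MIA), (6600, 5, CDG, CHI, JFK, LHR), (6600, 5, CDG, CHI, JFK, SFO), (6600, 5, CDG, CHI, LHR, HND), (6600, 5, CDG, CHI, SFO, LHR), (710, 5, CDG, CHI, CDG, CDG), (710, 5, CDG, CHI, HND, JFK), (710, 5, CDG, CHI, IAD, MIA), (710, 5, CDG, CHI, JFK, LHR), (710, 5, CDG, CHI, JFK, SFO), (710, 5, CDG, CHI, LHR, HND), (710, 5, CDG, CHI, SFO, LHR)}
Projecting to dst, code, src (14 duplicate(s) eliminated): {(CDG, CDG, CDG), (DEN, DEN, CDG), (HND, LHR, CDG), (JFK, HND, CDG), (LHR, JFK, CDG), (LHR, SFO, CDG), (MIA, IAD, CDG), (SFO, JFK, CDG)}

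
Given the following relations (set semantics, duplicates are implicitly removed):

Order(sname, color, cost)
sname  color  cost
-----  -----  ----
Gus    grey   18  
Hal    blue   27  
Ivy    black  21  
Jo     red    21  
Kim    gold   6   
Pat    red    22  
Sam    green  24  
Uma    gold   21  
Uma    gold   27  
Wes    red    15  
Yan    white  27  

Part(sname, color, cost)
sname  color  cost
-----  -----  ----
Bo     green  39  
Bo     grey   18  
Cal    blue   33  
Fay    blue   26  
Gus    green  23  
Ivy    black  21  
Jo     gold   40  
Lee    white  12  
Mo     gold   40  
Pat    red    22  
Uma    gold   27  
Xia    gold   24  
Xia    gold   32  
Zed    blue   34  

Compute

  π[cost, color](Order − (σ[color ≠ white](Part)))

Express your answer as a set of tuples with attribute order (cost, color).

σ[color ≠ white]: keep tuples satisfying color ≠ white → {(Bo, green, 39), (Bo, grey, 18), (Cal, blue, 33), (Fay, blue, 26), (Gus, green, 23), (Ivy, black, 21), (Jo, gold, 40), (Mo, gold, 40), (Pat, red, 22), (Uma, gold, 27), (Xia, gold, 24), (Xia, gold, 32), (Zed, blue, 34)}
Taking the difference: {(Gus, grey, 18), (Hal, blue, 27), (Jo, red, 21), (Kim, gold, 6), (Sam, green, 24), (Uma, gold, 21), (Wes, red, 15), (Yan, white, 27)}
π_{cost, color} gives {(15, red), (18, grey), (21, gold), (21, red), (24, green), (27, blue), (27, white), (6, gold)}.

{(15, red), (18, grey), (21, gold), (21, red), (24, green), (27, blue), (27, white), (6, gold)}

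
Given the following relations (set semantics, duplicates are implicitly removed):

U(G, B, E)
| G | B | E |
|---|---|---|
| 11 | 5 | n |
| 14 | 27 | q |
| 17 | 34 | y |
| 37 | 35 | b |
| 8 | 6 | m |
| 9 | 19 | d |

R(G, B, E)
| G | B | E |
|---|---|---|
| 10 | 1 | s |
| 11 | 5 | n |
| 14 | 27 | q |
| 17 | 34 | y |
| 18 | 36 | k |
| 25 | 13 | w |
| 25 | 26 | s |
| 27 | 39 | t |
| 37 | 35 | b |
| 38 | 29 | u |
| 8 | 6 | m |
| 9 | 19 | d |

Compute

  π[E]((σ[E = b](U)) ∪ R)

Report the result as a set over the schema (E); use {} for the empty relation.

Selection E = b: {(37, 35, b)}
Set union of the two operands is {(10, 1, s), (11, 5, n), (14, 27, q), (17, 34, y), (18, 36, k), (25, 13, w), (25, 26, s), (27, 39, t), (37, 35, b), (38, 29, u), (8, 6, m), (9, 19, d)}.
π[E]: project onto (E) (1 duplicate(s) eliminated) → {b, d, k, m, n, q, s, t, u, w, y}

{b, d, k, m, n, q, s, t, u, w, y}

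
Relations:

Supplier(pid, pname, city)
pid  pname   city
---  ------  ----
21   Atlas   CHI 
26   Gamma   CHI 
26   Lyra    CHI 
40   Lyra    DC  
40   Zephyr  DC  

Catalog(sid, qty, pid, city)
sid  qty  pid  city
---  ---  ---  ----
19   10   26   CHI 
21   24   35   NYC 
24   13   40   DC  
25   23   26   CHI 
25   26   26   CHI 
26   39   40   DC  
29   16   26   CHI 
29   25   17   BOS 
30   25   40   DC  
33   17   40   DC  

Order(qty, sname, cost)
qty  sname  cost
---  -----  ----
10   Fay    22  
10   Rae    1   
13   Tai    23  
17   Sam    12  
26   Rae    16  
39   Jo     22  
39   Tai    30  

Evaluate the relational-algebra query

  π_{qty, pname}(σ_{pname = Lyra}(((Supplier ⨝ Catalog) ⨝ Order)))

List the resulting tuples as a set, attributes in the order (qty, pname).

Supplier ⋈ Catalog (natural join on pid, city): {(26, Gamma, CHI, 19, 10), (26, Gamma, CHI, 25, 23), (26, Gamma, CHI, 25, 26), (26, Gamma, CHI, 29, 16), (26, Lyra, CHI, 19, 10), (26, Lyra, CHI, 25, 23), (26, Lyra, CHI, 25, 26), (26, Lyra, CHI, 29, 16), (40, Lyra, DC, 24, 13), (40, Lyra, DC, 26, 39), (40, Lyra, DC, 30, 25), (40, Lyra, DC, 33, 17), (40, Zephyr, DC, 24, 13), (40, Zephyr, DC, 26, 39), (40, Zephyr, DC, 30, 25), (40, Zephyr, DC, 33, 17)}
(Supplier ⨝ Catalog) ⋈ Order (natural join on qty): {(26, Gamma, CHI, 19, 10, Fay, 22), (26, Gamma, CHI, 19, 10, Rae, 1), (26, Gamma, CHI, 25, 26, Rae, 16), (26, Lyra, CHI, 19, 10, Fay, 22), (26, Lyra, CHI, 19, 10, Rae, 1), (26, Lyra, CHI, 25, 26, Rae, 16), (40, Lyra, DC, 24, 13, Tai, 23), (40, Lyra, DC, 26, 39, Jo, 22), (40, Lyra, DC, 26, 39, Tai, 30), (40, Lyra, DC, 33, 17, Sam, 12), (40, Zephyr, DC, 24, 13, Tai, 23), (40, Zephyr, DC, 26, 39, Jo, 22), (40, Zephyr, DC, 26, 39, Tai, 30), (40, Zephyr, DC, 33, 17, Sam, 12)}
Selection pname = Lyra: {(26, Lyra, CHI, 19, 10, Fay, 22), (26, Lyra, CHI, 19, 10, Rae, 1), (26, Lyra, CHI, 25, 26, Rae, 16), (40, Lyra, DC, 24, 13, Tai, 23), (40, Lyra, DC, 26, 39, Jo, 22), (40, Lyra, DC, 26, 39, Tai, 30), (40, Lyra, DC, 33, 17, Sam, 12)}
Keep only column(s) qty, pname (2 duplicate(s) eliminated): {(10, Lyra), (13, Lyra), (17, Lyra), (26, Lyra), (39, Lyra)}

{(10, Lyra), (13, Lyra), (17, Lyra), (26, Lyra), (39, Lyra)}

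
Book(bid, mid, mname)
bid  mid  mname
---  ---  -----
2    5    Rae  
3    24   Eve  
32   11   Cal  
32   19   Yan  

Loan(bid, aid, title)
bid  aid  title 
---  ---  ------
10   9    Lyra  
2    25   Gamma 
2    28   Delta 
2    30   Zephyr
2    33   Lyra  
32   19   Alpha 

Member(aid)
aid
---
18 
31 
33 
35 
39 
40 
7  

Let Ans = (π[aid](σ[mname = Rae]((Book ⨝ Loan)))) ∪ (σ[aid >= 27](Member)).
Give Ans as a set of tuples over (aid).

Book ⋈ Loan (natural join on bid): {(2, 5, Rae, 25, Gamma), (2, 5, Rae, 28, Delta), (2, 5, Rae, 30, Zephyr), (2, 5, Rae, 33, Lyra), (32, 11, Cal, 19, Alpha), (32, 19, Yan, 19, Alpha)}
Filtering on mname = Rae leaves {(2, 5, Rae, 25, Gamma), (2, 5, Rae, 28, Delta), (2, 5, Rae, 30, Zephyr), (2, 5, Rae, 33, Lyra)}.
Projecting to aid: {25, 28, 30, 33}
Filtering on aid >= 27 leaves {31, 33, 35, 39, 40}.
Set union of the two operands is {25, 28, 30, 31, 33, 35, 39, 40}.

{25, 28, 30, 31, 33, 35, 39, 40}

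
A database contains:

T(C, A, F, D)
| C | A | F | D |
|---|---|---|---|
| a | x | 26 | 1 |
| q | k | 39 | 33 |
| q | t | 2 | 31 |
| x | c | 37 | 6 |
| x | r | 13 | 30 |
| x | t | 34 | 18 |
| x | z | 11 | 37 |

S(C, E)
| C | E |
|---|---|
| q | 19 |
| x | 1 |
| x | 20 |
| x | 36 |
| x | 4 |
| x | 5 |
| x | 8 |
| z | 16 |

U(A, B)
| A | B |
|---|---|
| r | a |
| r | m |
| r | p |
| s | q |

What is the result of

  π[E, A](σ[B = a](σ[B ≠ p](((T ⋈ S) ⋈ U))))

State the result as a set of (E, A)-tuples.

Joining T and S on C yields {(q, k, 39, 33, 19), (q, t, 2, 31, 19), (x, c, 37, 6, 1), (x, c, 37, 6, 20), (x, c, 37, 6, 36), (x, c, 37, 6, 4), (x, c, 37, 6, 5), (x, c, 37, 6, 8), (x, r, 13, 30, 1), (x, r, 13, 30, 20), (x, r, 13, 30, 36), (x, r, 13, 30, 4), (x, r, 13, 30, 5), (x, r, 13, 30, 8), (x, t, 34, 18, 1), (x, t, 34, 18, 20), (x, t, 34, 18, 36), (x, t, 34, 18, 4), (x, t, 34, 18, 5), (x, t, 34, 18, 8), (x, z, 11, 37, 1), (x, z, 11, 37, 20), (x, z, 11, 37, 36), (x, z, 11, 37, 4), (x, z, 11, 37, 5), (x, z, 11, 37, 8)}.
Joining (T ⋈ S) and U on A yields {(x, r, 13, 30, 1, a), (x, r, 13, 30, 1, m), (x, r, 13, 30, 1, p), (x, r, 13, 30, 20, a), (x, r, 13, 30, 20, m), (x, r, 13, 30, 20, p), (x, r, 13, 30, 36, a), (x, r, 13, 30, 36, m), (x, r, 13, 30, 36, p), (x, r, 13, 30, 4, a), (x, r, 13, 30, 4, m), (x, r, 13, 30, 4, p), (x, r, 13, 30, 5, a), (x, r, 13, 30, 5, m), (x, r, 13, 30, 5, p), (x, r, 13, 30, 8, a), (x, r, 13, 30, 8, m), (x, r, 13, 30, 8, p)}.
σ[B ≠ p]: keep tuples satisfying B ≠ p → {(x, r, 13, 30, 1, a), (x, r, 13, 30, 1, m), (x, r, 13, 30, 20, a), (x, r, 13, 30, 20, m), (x, r, 13, 30, 36, a), (x, r, 13, 30, 36, m), (x, r, 13, 30, 4, a), (x, r, 13, 30, 4, m), (x, r, 13, 30, 5, a), (x, r, 13, 30, 5, m), (x, r, 13, 30, 8, a), (x, r, 13, 30, 8, m)}
σ[B = a]: keep tuples satisfying B = a → {(x, r, 13, 30, 1, a), (x, r, 13, 30, 20, a), (x, r, 13, 30, 36, a), (x, r, 13, 30, 4, a), (x, r, 13, 30, 5, a), (x, r, 13, 30, 8, a)}
Projecting to E, A: {(1, r), (20, r), (36, r), (4, r), (5, r), (8, r)}

{(1, r), (20, r), (36, r), (4, r), (5, r), (8, r)}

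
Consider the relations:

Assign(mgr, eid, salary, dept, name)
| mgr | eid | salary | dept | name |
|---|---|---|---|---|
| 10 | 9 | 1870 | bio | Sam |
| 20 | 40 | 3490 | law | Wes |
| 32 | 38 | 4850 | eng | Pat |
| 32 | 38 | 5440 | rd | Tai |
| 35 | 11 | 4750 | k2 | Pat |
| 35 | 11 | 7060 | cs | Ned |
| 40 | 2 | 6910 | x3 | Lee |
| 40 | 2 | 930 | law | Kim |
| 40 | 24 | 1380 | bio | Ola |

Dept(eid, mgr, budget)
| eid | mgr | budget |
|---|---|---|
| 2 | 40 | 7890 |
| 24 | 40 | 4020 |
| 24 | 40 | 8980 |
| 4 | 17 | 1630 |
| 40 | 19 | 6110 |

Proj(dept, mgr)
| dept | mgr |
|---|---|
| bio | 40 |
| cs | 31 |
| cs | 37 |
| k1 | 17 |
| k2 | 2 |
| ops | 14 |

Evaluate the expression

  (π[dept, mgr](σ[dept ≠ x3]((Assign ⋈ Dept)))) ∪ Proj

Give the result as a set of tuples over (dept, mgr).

{(bio, 40), (cs, 31), (cs, 37), (k1, 17), (k2, 2), (law, 40), (ops, 14)}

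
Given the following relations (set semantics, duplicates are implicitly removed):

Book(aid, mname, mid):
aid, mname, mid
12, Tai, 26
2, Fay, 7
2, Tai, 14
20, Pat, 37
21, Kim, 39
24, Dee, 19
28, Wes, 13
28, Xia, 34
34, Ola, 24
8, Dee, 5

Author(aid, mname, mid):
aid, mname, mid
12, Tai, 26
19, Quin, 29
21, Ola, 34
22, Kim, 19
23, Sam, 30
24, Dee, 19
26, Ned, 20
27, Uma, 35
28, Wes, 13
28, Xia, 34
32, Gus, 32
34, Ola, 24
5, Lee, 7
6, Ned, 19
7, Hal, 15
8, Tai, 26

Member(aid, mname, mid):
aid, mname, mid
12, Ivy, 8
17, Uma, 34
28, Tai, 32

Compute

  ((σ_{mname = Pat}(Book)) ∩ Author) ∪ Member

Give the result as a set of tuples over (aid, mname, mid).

{(12, Ivy, 8), (17, Uma, 34), (28, Tai, 32)}

Apply σ_{mname = Pat}; surviving tuples: {(20, Pat, 37)}
Intersection: {(20, Pat, 37)} with {(12, Tai, 26), (19, Quin, 29), (21, Ola, 34), (22, Kim, 19), (23, Sam, 30), (24, Dee, 19), (26, Ned, 20), (27, Uma, 35), (28, Wes, 13), (28, Xia, 34), (32, Gus, 32), (34, Ola, 24), (5, Lee, 7), (6, Ned, 19), (7, Hal, 15), (8, Tai, 26)} → {}
Union: {} with {(12, Ivy, 8), (17, Uma, 34), (28, Tai, 32)} → {(12, Ivy, 8), (17, Uma, 34), (28, Tai, 32)}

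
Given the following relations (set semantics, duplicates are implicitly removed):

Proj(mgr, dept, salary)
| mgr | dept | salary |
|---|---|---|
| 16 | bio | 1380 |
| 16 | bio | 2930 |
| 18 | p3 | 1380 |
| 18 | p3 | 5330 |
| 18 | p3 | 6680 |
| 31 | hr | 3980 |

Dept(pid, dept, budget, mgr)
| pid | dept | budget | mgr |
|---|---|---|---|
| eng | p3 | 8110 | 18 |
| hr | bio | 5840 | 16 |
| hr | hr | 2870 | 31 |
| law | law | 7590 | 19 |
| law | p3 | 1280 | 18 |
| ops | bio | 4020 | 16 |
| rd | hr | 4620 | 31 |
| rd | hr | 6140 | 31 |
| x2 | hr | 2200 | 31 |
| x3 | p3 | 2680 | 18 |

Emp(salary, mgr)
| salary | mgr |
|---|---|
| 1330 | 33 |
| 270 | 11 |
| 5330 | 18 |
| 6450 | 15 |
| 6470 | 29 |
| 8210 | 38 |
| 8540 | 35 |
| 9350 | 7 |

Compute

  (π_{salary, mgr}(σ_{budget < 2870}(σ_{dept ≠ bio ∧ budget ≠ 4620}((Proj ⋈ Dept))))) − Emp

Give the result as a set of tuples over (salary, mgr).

{(1380, 18), (3980, 31), (6680, 18)}

Joining Proj and Dept on mgr, dept yields {(16, bio, 1380, hr, 5840), (16, bio, 1380, ops, 4020), (16, bio, 2930, hr, 5840), (16, bio, 2930, ops, 4020), (18, p3, 1380, eng, 8110), (18, p3, 1380, law, 1280), (18, p3, 1380, x3, 2680), (18, p3, 5330, eng, 8110), (18, p3, 5330, law, 1280), (18, p3, 5330, x3, 2680), (18, p3, 6680, eng, 8110), (18, p3, 6680, law, 1280), (18, p3, 6680, x3, 2680), (31, hr, 3980, hr, 2870), (31, hr, 3980, rd, 4620), (31, hr, 3980, rd, 6140), (31, hr, 3980, x2, 2200)}.
σ[dept ≠ bio ∧ budget ≠ 4620]: keep tuples satisfying dept ≠ bio ∧ budget ≠ 4620 → {(18, p3, 1380, eng, 8110), (18, p3, 1380, law, 1280), (18, p3, 1380, x3, 2680), (18, p3, 5330, eng, 8110), (18, p3, 5330, law, 1280), (18, p3, 5330, x3, 2680), (18, p3, 6680, eng, 8110), (18, p3, 6680, law, 1280), (18, p3, 6680, x3, 2680), (31, hr, 3980, hr, 2870), (31, hr, 3980, rd, 6140), (31, hr, 3980, x2, 2200)}
σ[budget < 2870]: keep tuples satisfying budget < 2870 → {(18, p3, 1380, law, 1280), (18, p3, 1380, x3, 2680), (18, p3, 5330, law, 1280), (18, p3, 5330, x3, 2680), (18, p3, 6680, law, 1280), (18, p3, 6680, x3, 2680), (31, hr, 3980, x2, 2200)}
π[salary, mgr]: project onto (salary, mgr) (3 duplicate(s) eliminated) → {(1380, 18), (3980, 31), (5330, 18), (6680, 18)}
Set difference of the two operands is {(1380, 18), (3980, 31), (6680, 18)}.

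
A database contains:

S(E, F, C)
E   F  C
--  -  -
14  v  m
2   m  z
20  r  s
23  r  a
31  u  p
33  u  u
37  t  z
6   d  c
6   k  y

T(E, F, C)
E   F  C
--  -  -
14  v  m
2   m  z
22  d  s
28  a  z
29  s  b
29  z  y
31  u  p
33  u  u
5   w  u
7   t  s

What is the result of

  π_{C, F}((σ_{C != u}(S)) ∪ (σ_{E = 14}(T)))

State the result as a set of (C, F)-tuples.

Selection C != u: {(14, v, m), (2, m, z), (20, r, s), (23, r, a), (31, u, p), (37, t, z), (6, d, c), (6, k, y)}
Selection E = 14: {(14, v, m)}
Taking the union: {(14, v, m), (2, m, z), (20, r, s), (23, r, a), (31, u, p), (37, t, z), (6, d, c), (6, k, y)}
Keep only column(s) C, F: {(a, r), (c, d), (m, v), (p, u), (s, r), (y, k), (z, m), (z, t)}

{(a, r), (c, d), (m, v), (p, u), (s, r), (y, k), (z, m), (z, t)}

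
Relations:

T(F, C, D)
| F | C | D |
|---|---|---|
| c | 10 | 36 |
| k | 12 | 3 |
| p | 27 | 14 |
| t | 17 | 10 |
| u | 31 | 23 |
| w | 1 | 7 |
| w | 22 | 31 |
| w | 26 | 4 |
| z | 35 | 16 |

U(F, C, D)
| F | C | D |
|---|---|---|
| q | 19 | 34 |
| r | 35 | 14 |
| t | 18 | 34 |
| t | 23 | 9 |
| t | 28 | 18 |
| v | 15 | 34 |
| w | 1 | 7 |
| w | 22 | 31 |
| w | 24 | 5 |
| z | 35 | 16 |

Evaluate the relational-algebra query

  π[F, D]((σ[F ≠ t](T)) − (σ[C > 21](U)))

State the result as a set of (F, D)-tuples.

{(c, 36), (k, 3), (p, 14), (u, 23), (w, 4), (w, 7)}

Selection F ≠ t: {(c, 10, 36), (k, 12, 3), (p, 27, 14), (u, 31, 23), (w, 1, 7), (w, 22, 31), (w, 26, 4), (z, 35, 16)}
Selection C > 21: {(r, 35, 14), (t, 23, 9), (t, 28, 18), (w, 22, 31), (w, 24, 5), (z, 35, 16)}
Taking the difference: {(c, 10, 36), (k, 12, 3), (p, 27, 14), (u, 31, 23), (w, 1, 7), (w, 26, 4)}
Projecting to F, D: {(c, 36), (k, 3), (p, 14), (u, 23), (w, 4), (w, 7)}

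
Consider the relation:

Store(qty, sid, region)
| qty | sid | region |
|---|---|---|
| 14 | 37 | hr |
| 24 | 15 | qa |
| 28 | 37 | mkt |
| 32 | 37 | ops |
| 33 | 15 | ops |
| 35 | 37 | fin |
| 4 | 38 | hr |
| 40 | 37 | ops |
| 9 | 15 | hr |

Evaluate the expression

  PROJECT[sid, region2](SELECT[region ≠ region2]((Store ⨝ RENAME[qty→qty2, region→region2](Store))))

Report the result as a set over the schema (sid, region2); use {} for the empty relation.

ρ[qty→qty2, region→region2]: schema becomes (qty2, sid, region2); tuples unchanged.
Natural join on sid: {(14, 37, hr, 14, hr), (14, 37, hr, 28, mkt), (14, 37, hr, 32, ops), (14, 37, hr, 35, fin), (14, 37, hr, 40, ops), (24, 15, qa, 24, qa), (24, 15, qa, 33, ops), (24, 15, qa, 9, hr), (28, 37, mkt, 14, hr), (28, 37, mkt, 28, mkt), (28, 37, mkt, 32, ops), (28, 37, mkt, 35, fin), (28, 37, mkt, 40, ops), (32, 37, ops, 14, hr), (32, 37, ops, 28, mkt), (32, 37, ops, 32, ops), (32, 37, ops, 35, fin), (32, 37, ops, 40, ops), (33, 15, ops, 24, qa), (33, 15, ops, 33, ops), (33, 15, ops, 9, hr), (35, 37, fin, 14, hr), (35, 37, fin, 28, mkt), (35, 37, fin, 32, ops), (35, 37, fin, 35, fin), (35, 37, fin, 40, ops), (4, 38, hr, 4, hr), (40, 37, ops, 14, hr), (40, 37, ops, 28, mkt), (40, 37, ops, 32, ops), (40, 37, ops, 35, fin), (40, 37, ops, 40, ops), (9, 15, hr, 24, qa), (9, 15, hr, 33, ops), (9, 15, hr, 9, hr)}
Selection region ≠ region2: {(14, 37, hr, 28, mkt), (14, 37, hr, 32, ops), (14, 37, hr, 35, fin), (14, 37, hr, 40, ops), (24, 15, qa, 33, ops), (24, 15, qa, 9, hr), (28, 37, mkt, 14, hr), (28, 37, mkt, 32, ops), (28, 37, mkt, 35, fin), (28, 37, mkt, 40, ops), (32, 37, ops, 14, hr), (32, 37, ops, 28, mkt), (32, 37, ops, 35, fin), (33, 15, ops, 24, qa), (33, 15, ops, 9, hr), (35, 37, fin, 14, hr), (35, 37, fin, 28, mkt), (35, 37, fin, 32, ops), (35, 37, fin, 40, ops), (40, 37, ops, 14, hr), (40, 37, ops, 28, mkt), (40, 37, ops, 35, fin), (9, 15, hr, 24, qa), (9, 15, hr, 33, ops)}
Keep only column(s) sid, region2 (17 duplicate(s) eliminated): {(15, hr), (15, ops), (15, qa), (37, fin), (37, hr), (37, mkt), (37, ops)}

{(15, hr), (15, ops), (15, qa), (37, fin), (37, hr), (37, mkt), (37, ops)}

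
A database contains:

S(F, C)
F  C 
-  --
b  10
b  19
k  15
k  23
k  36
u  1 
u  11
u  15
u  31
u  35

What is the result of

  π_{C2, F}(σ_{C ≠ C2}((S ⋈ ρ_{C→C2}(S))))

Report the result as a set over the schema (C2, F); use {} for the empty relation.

ρ[C→C2]: schema becomes (F, C2); tuples unchanged.
Joining S and ρ_{C→C2}(S) on F yields {(b, 10, 10), (b, 10, 19), (b, 19, 10), (b, 19, 19), (k, 15, 15), (k, 15, 23), (k, 15, 36), (k, 23, 15), (k, 23, 23), (k, 23, 36), (k, 36, 15), (k, 36, 23), (k, 36, 36), (u, 1, 1), (u, 1, 11), (u, 1, 15), (u, 1, 31), (u, 1, 35), (u, 11, 1), (u, 11, 11), (u, 11, 15), (u, 11, 31), (u, 11, 35), (u, 15, 1), (u, 15, 11), (u, 15, 15), (u, 15, 31), (u, 15, 35), (u, 31, 1), (u, 31, 11), (u, 31, 15), (u, 31, 31), (u, 31, 35), (u, 35, 1), (u, 35, 11), (u, 35, 15), (u, 35, 31), (u, 35, 35)}.
Filtering on C ≠ C2 leaves {(b, 10, 19), (b, 19, 10), (k, 15, 23), (k, 15, 36), (k, 23, 15), (k, 23, 36), (k, 36, 15), (k, 36, 23), (u, 1, 11), (u, 1, 15), (u, 1, 31), (u, 1, 35), (u, 11, 1), (u, 11, 15), (u, 11, 31), (u, 11, 35), (u, 15, 1), (u, 15, 11), (u, 15, 31), (u, 15, 35), (u, 31, 1), (u, 31, 11), (u, 31, 15), (u, 31, 35), (u, 35, 1), (u, 35, 11), (u, 35, 15), (u, 35, 31)}.
π[C2, F]: project onto (C2, F) (18 duplicate(s) eliminated) → {(1, u), (10, b), (11, u), (15, k), (15, u), (19, b), (23, k), (31, u), (35, u), (36, k)}

{(1, u), (10, b), (11, u), (15, k), (15, u), (19, b), (23, k), (31, u), (35, u), (36, k)}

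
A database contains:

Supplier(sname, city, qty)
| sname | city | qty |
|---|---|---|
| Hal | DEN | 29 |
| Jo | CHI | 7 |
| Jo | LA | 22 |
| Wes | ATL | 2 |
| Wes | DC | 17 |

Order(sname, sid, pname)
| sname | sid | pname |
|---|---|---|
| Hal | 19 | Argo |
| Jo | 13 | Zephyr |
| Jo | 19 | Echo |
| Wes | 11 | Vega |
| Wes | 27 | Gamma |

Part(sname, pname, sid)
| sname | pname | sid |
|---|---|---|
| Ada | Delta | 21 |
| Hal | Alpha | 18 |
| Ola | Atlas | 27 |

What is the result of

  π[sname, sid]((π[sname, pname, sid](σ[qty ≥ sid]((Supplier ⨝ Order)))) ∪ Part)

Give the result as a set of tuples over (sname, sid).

{(Ada, 21), (Hal, 18), (Hal, 19), (Jo, 13), (Jo, 19), (Ola, 27), (Wes, 11)}

Joining Supplier and Order on sname yields {(Hal, DEN, 29, 19, Argo), (Jo, CHI, 7, 13, Zephyr), (Jo, CHI, 7, 19, Echo), (Jo, LA, 22, 13, Zephyr), (Jo, LA, 22, 19, Echo), (Wes, ATL, 2, 11, Vega), (Wes, ATL, 2, 27, Gamma), (Wes, DC, 17, 11, Vega), (Wes, DC, 17, 27, Gamma)}.
σ[qty ≥ sid]: keep tuples satisfying qty ≥ sid → {(Hal, DEN, 29, 19, Argo), (Jo, LA, 22, 13, Zephyr), (Jo, LA, 22, 19, Echo), (Wes, DC, 17, 11, Vega)}
Keep only column(s) sname, pname, sid: {(Hal, Argo, 19), (Jo, Echo, 19), (Jo, Zephyr, 13), (Wes, Vega, 11)}
Set union of the two operands is {(Ada, Delta, 21), (Hal, Alpha, 18), (Hal, Argo, 19), (Jo, Echo, 19), (Jo, Zephyr, 13), (Ola, Atlas, 27), (Wes, Vega, 11)}.
Keep only column(s) sname, sid: {(Ada, 21), (Hal, 18), (Hal, 19), (Jo, 13), (Jo, 19), (Ola, 27), (Wes, 11)}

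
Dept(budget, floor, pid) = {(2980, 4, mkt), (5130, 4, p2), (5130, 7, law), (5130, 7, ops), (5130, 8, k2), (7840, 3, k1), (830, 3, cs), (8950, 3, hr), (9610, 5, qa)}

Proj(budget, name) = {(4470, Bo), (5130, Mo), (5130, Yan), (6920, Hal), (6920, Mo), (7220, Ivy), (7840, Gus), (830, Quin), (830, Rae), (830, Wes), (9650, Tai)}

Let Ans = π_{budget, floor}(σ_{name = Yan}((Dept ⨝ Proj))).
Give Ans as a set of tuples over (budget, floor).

{(5130, 4), (5130, 7), (5130, 8)}

Dept ⋈ Proj (natural join on budget): {(5130, 4, p2, Mo), (5130, 4, p2, Yan), (5130, 7, law, Mo), (5130, 7, law, Yan), (5130, 7, ops, Mo), (5130, 7, ops, Yan), (5130, 8, k2, Mo), (5130, 8, k2, Yan), (7840, 3, k1, Gus), (830, 3, cs, Quin), (830, 3, cs, Rae), (830, 3, cs, Wes)}
Apply σ_{name = Yan}; surviving tuples: {(5130, 4, p2, Yan), (5130, 7, law, Yan), (5130, 7, ops, Yan), (5130, 8, k2, Yan)}
Projecting to budget, floor (1 duplicate(s) eliminated): {(5130, 4), (5130, 7), (5130, 8)}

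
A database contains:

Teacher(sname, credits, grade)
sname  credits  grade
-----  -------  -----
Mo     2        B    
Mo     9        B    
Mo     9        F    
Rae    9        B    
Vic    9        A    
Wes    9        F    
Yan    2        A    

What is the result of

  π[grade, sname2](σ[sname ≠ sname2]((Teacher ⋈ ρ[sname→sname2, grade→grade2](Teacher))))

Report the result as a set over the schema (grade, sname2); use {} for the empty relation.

ρ[sname→sname2, grade→grade2]: schema becomes (sname2, credits, grade2); tuples unchanged.
Teacher ⋈ ρ[sname→sname2, grade→grade2](Teacher) (natural join on credits): {(Mo, 2, B, Mo, B), (Mo, 2, B, Yan, A), (Mo, 9, B, Mo, B), (Mo, 9, B, Mo, F), (Mo, 9, B, Rae, B), (Mo, 9, B, Vic, A), (Mo, 9, B, Wes, F), (Mo, 9, F, Mo, B), (Mo, 9, F, Mo, F), (Mo, 9, F, Rae, B), (Mo, 9, F, Vic, A), (Mo, 9, F, Wes, F), (Rae, 9, B, Mo, B), (Rae, 9, B, Mo, F), (Rae, 9, B, Rae, B), (Rae, 9, B, Vic, A), (Rae, 9, B, Wes, F), (Vic, 9, A, Mo, B), (Vic, 9, A, Mo, F), (Vic, 9, A, Rae, B), (Vic, 9, A, Vic, A), (Vic, 9, A, Wes, F), (Wes, 9, F, Mo, B), (Wes, 9, F, Mo, F), (Wes, 9, F, Rae, B), (Wes, 9, F, Vic, A), (Wes, 9, F, Wes, F), (Yan, 2, A, Mo, B), (Yan, 2, A, Yan, A)}
σ[sname ≠ sname2]: keep tuples satisfying sname ≠ sname2 → {(Mo, 2, B, Yan, A), (Mo, 9, B, Rae, B), (Mo, 9, B, Vic, A), (Mo, 9, B, Wes, F), (Mo, 9, F, Rae, B), (Mo, 9, F, Vic, A), (Mo, 9, F, Wes, F), (Rae, 9, B, Mo, B), (Rae, 9, B, Mo, F), (Rae, 9, B, Vic, A), (Rae, 9, B, Wes, F), (Vic, 9, A, Mo, B), (Vic, 9, A, Mo, F), (Vic, 9, A, Rae, B), (Vic, 9, A, Wes, F), (Wes, 9, F, Mo, B), (Wes, 9, F, Mo, F), (Wes, 9, F, Rae, B), (Wes, 9, F, Vic, A), (Yan, 2, A, Mo, B)}
π[grade, sname2]: project onto (grade, sname2) (8 duplicate(s) eliminated) → {(A, Mo), (A, Rae), (A, Wes), (B, Mo), (B, Rae), (B, Vic), (B, Wes), (B, Yan), (F, Mo), (F, Rae), (F, Vic), (F, Wes)}

{(A, Mo), (A, Rae), (A, Wes), (B, Mo), (B, Rae), (B, Vic), (B, Wes), (B, Yan), (F, Mo), (F, Rae), (F, Vic), (F, Wes)}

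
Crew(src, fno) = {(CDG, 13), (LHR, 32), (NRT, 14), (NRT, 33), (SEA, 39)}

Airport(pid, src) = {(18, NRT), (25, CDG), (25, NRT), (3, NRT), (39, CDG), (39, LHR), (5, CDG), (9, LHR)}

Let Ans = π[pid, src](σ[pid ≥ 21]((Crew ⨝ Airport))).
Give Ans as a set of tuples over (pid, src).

Joining Crew and Airport on src yields {(CDG, 13, 25), (CDG, 13, 39), (CDG, 13, 5), (LHR, 32, 39), (LHR, 32, 9), (NRT, 14, 18), (NRT, 14, 25), (NRT, 14, 3), (NRT, 33, 18), (NRT, 33, 25), (NRT, 33, 3)}.
Filtering on pid ≥ 21 leaves {(CDG, 13, 25), (CDG, 13, 39), (LHR, 32, 39), (NRT, 14, 25), (NRT, 33, 25)}.
π[pid, src]: project onto (pid, src) (1 duplicate(s) eliminated) → {(25, CDG), (25, NRT), (39, CDG), (39, LHR)}

{(25, CDG), (25, NRT), (39, CDG), (39, LHR)}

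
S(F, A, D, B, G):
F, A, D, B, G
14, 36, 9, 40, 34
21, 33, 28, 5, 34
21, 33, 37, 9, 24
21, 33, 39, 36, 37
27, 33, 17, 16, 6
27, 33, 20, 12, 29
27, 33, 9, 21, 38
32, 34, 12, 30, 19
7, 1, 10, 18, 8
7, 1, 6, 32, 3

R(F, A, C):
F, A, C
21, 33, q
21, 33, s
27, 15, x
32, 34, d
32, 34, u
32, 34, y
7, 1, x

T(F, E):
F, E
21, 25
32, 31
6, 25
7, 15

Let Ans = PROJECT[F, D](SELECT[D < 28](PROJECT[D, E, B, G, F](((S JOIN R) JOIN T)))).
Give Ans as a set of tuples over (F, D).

{(32, 12), (7, 10), (7, 6)}

Joining S and R on F, A yields {(21, 33, 28, 5, 34, q), (21, 33, 28, 5, 34, s), (21, 33, 37, 9, 24, q), (21, 33, 37, 9, 24, s), (21, 33, 39, 36, 37, q), (21, 33, 39, 36, 37, s), (32, 34, 12, 30, 19, d), (32, 34, 12, 30, 19, u), (32, 34, 12, 30, 19, y), (7, 1, 10, 18, 8, x), (7, 1, 6, 32, 3, x)}.
Joining (S JOIN R) and T on F yields {(21, 33, 28, 5, 34, q, 25), (21, 33, 28, 5, 34, s, 25), (21, 33, 37, 9, 24, q, 25), (21, 33, 37, 9, 24, s, 25), (21, 33, 39, 36, 37, q, 25), (21, 33, 39, 36, 37, s, 25), (32, 34, 12, 30, 19, d, 31), (32, 34, 12, 30, 19, u, 31), (32, 34, 12, 30, 19, y, 31), (7, 1, 10, 18, 8, x, 15), (7, 1, 6, 32, 3, x, 15)}.
Keep only column(s) D, E, B, G, F (5 duplicate(s) eliminated): {(10, 15, 18, 8, 7), (12, 31, 30, 19, 32), (28, 25, 5, 34, 21), (37, 25, 9, 24, 21), (39, 25, 36, 37, 21), (6, 15, 32, 3, 7)}
Apply σ_{D < 28}; surviving tuples: {(10, 15, 18, 8, 7), (12, 31, 30, 19, 32), (6, 15, 32, 3, 7)}
Keep only column(s) F, D: {(32, 12), (7, 10), (7, 6)}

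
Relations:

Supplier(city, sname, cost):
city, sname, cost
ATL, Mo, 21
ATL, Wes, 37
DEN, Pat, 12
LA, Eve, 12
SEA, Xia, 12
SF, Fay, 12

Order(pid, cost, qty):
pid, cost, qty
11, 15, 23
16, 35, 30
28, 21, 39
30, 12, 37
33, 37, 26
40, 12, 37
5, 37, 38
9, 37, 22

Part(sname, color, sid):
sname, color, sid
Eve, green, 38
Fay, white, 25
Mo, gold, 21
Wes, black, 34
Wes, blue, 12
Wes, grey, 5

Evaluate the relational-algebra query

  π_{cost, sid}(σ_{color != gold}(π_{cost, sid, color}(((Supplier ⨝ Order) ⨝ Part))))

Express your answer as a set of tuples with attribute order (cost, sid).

{(12, 25), (12, 38), (37, 12), (37, 34), (37, 5)}

Natural join on cost: {(ATL, Mo, 21, 28, 39), (ATL, Wes, 37, 33, 26), (ATL, Wes, 37, 5, 38), (ATL, Wes, 37, 9, 22), (DEN, Pat, 12, 30, 37), (DEN, Pat, 12, 40, 37), (LA, Eve, 12, 30, 37), (LA, Eve, 12, 40, 37), (SEA, Xia, 12, 30, 37), (SEA, Xia, 12, 40, 37), (SF, Fay, 12, 30, 37), (SF, Fay, 12, 40, 37)}
Natural join on sname: {(ATL, Mo, 21, 28, 39, gold, 21), (ATL, Wes, 37, 33, 26, black, 34), (ATL, Wes, 37, 33, 26, blue, 12), (ATL, Wes, 37, 33, 26, grey, 5), (ATL, Wes, 37, 5, 38, black, 34), (ATL, Wes, 37, 5, 38, blue, 12), (ATL, Wes, 37, 5, 38, grey, 5), (ATL, Wes, 37, 9, 22, black, 34), (ATL, Wes, 37, 9, 22, blue, 12), (ATL, Wes, 37, 9, 22, grey, 5), (LA, Eve, 12, 30, 37, green, 38), (LA, Eve, 12, 40, 37, green, 38), (SF, Fay, 12, 30, 37, white, 25), (SF, Fay, 12, 40, 37, white, 25)}
Projecting to cost, sid, color (8 duplicate(s) eliminated): {(12, 25, white), (12, 38, green), (21, 21, gold), (37, 12, blue), (37, 34, black), (37, 5, grey)}
Apply σ_{color != gold}; surviving tuples: {(12, 25, white), (12, 38, green), (37, 12, blue), (37, 34, black), (37, 5, grey)}
Projecting to cost, sid: {(12, 25), (12, 38), (37, 12), (37, 34), (37, 5)}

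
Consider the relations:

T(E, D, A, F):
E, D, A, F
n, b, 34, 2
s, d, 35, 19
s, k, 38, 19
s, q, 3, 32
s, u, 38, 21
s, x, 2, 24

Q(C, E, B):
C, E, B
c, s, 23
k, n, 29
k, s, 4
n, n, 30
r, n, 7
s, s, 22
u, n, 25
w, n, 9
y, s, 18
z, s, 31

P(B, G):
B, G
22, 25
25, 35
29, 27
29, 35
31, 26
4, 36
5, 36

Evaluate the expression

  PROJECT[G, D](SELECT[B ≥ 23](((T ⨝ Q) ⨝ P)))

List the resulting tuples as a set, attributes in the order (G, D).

{(26, d), (26, k), (26, q), (26, u), (26, x), (27, b), (35, b)}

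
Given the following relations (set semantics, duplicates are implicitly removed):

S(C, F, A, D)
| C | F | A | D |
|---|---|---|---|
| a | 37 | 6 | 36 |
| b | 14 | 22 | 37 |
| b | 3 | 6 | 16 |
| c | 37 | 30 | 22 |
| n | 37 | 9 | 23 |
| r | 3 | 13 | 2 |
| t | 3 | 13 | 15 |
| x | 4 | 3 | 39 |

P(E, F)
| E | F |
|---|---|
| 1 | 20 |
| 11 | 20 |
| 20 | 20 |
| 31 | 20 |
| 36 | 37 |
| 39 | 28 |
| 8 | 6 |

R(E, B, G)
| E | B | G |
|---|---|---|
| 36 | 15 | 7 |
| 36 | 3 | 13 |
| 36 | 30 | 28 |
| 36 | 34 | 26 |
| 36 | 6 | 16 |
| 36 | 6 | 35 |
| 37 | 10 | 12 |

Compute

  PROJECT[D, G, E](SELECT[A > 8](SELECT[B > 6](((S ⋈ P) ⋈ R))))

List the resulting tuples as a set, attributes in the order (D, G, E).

{(22, 26, 36), (22, 28, 36), (22, 7, 36), (23, 26, 36), (23, 28, 36), (23, 7, 36)}

S ⋈ P (natural join on F): {(a, 37, 6, 36, 36), (c, 37, 30, 22, 36), (n, 37, 9, 23, 36)}
(S ⋈ P) ⋈ R (natural join on E): {(a, 37, 6, 36, 36, 15, 7), (a, 37, 6, 36, 36, 3, 13), (a, 37, 6, 36, 36, 30, 28), (a, 37, 6, 36, 36, 34, 26), (a, 37, 6, 36, 36, 6, 16), (a, 37, 6, 36, 36, 6, 35), (c, 37, 30, 22, 36, 15, 7), (c, 37, 30, 22, 36, 3, 13), (c, 37, 30, 22, 36, 30, 28), (c, 37, 30, 22, 36, 34, 26), (c, 37, 30, 22, 36, 6, 16), (c, 37, 30, 22, 36, 6, 35), (n, 37, 9, 23, 36, 15, 7), (n, 37, 9, 23, 36, 3, 13), (n, 37, 9, 23, 36, 30, 28), (n, 37, 9, 23, 36, 34, 26), (n, 37, 9, 23, 36, 6, 16), (n, 37, 9, 23, 36, 6, 35)}
Filtering on B > 6 leaves {(a, 37, 6, 36, 36, 15, 7), (a, 37, 6, 36, 36, 30, 28), (a, 37, 6, 36, 36, 34, 26), (c, 37, 30, 22, 36, 15, 7), (c, 37, 30, 22, 36, 30, 28), (c, 37, 30, 22, 36, 34, 26), (n, 37, 9, 23, 36, 15, 7), (n, 37, 9, 23, 36, 30, 28), (n, 37, 9, 23, 36, 34, 26)}.
Filtering on A > 8 leaves {(c, 37, 30, 22, 36, 15, 7), (c, 37, 30, 22, 36, 30, 28), (c, 37, 30, 22, 36, 34, 26), (n, 37, 9, 23, 36, 15, 7), (n, 37, 9, 23, 36, 30, 28), (n, 37, 9, 23, 36, 34, 26)}.
Keep only column(s) D, G, E: {(22, 26, 36), (22, 28, 36), (22, 7, 36), (23, 26, 36), (23, 28, 36), (23, 7, 36)}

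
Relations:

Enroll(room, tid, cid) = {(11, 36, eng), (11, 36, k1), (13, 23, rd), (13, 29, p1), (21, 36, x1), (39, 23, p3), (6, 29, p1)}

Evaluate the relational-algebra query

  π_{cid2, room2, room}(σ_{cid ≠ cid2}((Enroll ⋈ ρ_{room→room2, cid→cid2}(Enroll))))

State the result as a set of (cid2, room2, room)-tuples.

{(eng, 11, 11), (eng, 11, 21), (k1, 11, 11), (k1, 11, 21), (p3, 39, 13), (rd, 13, 39), (x1, 21, 11)}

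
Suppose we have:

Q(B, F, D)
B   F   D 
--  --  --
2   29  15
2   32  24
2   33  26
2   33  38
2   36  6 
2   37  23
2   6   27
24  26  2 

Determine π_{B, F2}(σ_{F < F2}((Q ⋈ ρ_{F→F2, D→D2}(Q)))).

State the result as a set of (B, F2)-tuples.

{(2, 29), (2, 32), (2, 33), (2, 36), (2, 37)}

ρ[F→F2, D→D2]: schema becomes (B, F2, D2); tuples unchanged.
Natural join on B: {(2, 29, 15, 29, 15), (2, 29, 15, 32, 24), (2, 29, 15, 33, 26), (2, 29, 15, 33, 38), (2, 29, 15, 36, 6), (2, 29, 15, 37, 23), (2, 29, 15, 6, 27), (2, 32, 24, 29, 15), (2, 32, 24, 32, 24), (2, 32, 24, 33, 26), (2, 32, 24, 33, 38), (2, 32, 24, 36, 6), (2, 32, 24, 37, 23), (2, 32, 24, 6, 27), (2, 33, 26, 29, 15), (2, 33, 26, 32, 24), (2, 33, 26, 33, 26), (2, 33, 26, 33, 38), (2, 33, 26, 36, 6), (2, 33, 26, 37, 23), (2, 33, 26, 6, 27), (2, 33, 38, 29, 15), (2, 33, 38, 32, 24), (2, 33, 38, 33, 26), (2, 33, 38, 33, 38), (2, 33, 38, 36, 6), (2, 33, 38, 37, 23), (2, 33, 38, 6, 27), (2, 36, 6, 29, 15), (2, 36, 6, 32, 24), (2, 36, 6, 33, 26), (2, 36, 6, 33, 38), (2, 36, 6, 36, 6), (2, 36, 6, 37, 23), (2, 36, 6, 6, 27), (2, 37, 23, 29, 15), (2, 37, 23, 32, 24), (2, 37, 23, 33, 26), (2, 37, 23, 33, 38), (2, 37, 23, 36, 6), (2, 37, 23, 37, 23), (2, 37, 23, 6, 27), (2, 6, 27, 29, 15), (2, 6, 27, 32, 24), (2, 6, 27, 33, 26), (2, 6, 27, 33, 38), (2, 6, 27, 36, 6), (2, 6, 27, 37, 23), (2, 6, 27, 6, 27), (24, 26, 2, 26, 2)}
Selection F < F2: {(2, 29, 15, 32, 24), (2, 29, 15, 33, 26), (2, 29, 15, 33, 38), (2, 29, 15, 36, 6), (2, 29, 15, 37, 23), (2, 32, 24, 33, 26), (2, 32, 24, 33, 38), (2, 32, 24, 36, 6), (2, 32, 24, 37, 23), (2, 33, 26, 36, 6), (2, 33, 26, 37, 23), (2, 33, 38, 36, 6), (2, 33, 38, 37, 23), (2, 36, 6, 37, 23), (2, 6, 27, 29, 15), (2, 6, 27, 32, 24), (2, 6, 27, 33, 26), (2, 6, 27, 33, 38), (2, 6, 27, 36, 6), (2, 6, 27, 37, 23)}
Keep only column(s) B, F2 (15 duplicate(s) eliminated): {(2, 29), (2, 32), (2, 33), (2, 36), (2, 37)}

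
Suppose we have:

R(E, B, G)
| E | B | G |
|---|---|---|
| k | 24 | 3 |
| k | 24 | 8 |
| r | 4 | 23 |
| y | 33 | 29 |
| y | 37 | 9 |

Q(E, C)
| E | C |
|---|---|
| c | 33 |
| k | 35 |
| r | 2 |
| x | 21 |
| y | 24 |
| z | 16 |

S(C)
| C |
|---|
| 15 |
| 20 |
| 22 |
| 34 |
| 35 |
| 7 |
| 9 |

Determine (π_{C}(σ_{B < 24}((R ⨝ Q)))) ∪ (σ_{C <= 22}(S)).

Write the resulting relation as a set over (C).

{15, 2, 20, 22, 7, 9}

Joining R and Q on E yields {(k, 24, 3, 35), (k, 24, 8, 35), (r, 4, 23, 2), (y, 33, 29, 24), (y, 37, 9, 24)}.
σ[B < 24]: keep tuples satisfying B < 24 → {(r, 4, 23, 2)}
Keep only column(s) C: {2}
σ[C <= 22]: keep tuples satisfying C <= 22 → {15, 20, 22, 7, 9}
Set union of the two operands is {15, 2, 20, 22, 7, 9}.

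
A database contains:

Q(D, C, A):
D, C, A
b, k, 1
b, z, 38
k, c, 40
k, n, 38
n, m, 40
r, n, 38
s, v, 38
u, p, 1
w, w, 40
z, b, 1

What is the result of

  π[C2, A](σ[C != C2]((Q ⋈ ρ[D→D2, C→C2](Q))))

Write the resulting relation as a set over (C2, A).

ρ[D→D2, C→C2]: schema becomes (D2, C2, A); tuples unchanged.
Q ⋈ ρ[D→D2, C→C2](Q) (natural join on A): {(b, k, 1, b, k), (b, k, 1, u, p), (b, k, 1, z, b), (b, z, 38, b, z), (b, z, 38, k, n), (b, z, 38, r, n), (b, z, 38, s, v), (k, c, 40, k, c), (k, c, 40, n, m), (k, c, 40, w, w), (k, n, 38, b, z), (k, n, 38, k, n), (k, n, 38, r, n), (k, n, 38, s, v), (n, m, 40, k, c), (n, m, 40, n, m), (n, m, 40, w, w), (r, n, 38, b, z), (r, n, 38, k, n), (r, n, 38, r, n), (r, n, 38, s, v), (s, v, 38, b, z), (s, v, 38, k, n), (s, v, 38, r, n), (s, v, 38, s, v), (u, p, 1, b, k), (u, p, 1, u, p), (u, p, 1, z, b), (w, w, 40, k, c), (w, w, 40, n, m), (w, w, 40, w, w), (z, b, 1, b, k), (z, b, 1, u, p), (z, b, 1, z, b)}
σ[C != C2]: keep tuples satisfying C != C2 → {(b, k, 1, u, p), (b, k, 1, z, b), (b, z, 38, k, n), (b, z, 38, r, n), (b, z, 38, s, v), (k, c, 40, n, m), (k, c, 40, w, w), (k, n, 38, b, z), (k, n, 38, s, v), (n, m, 40, k, c), (n, m, 40, w, w), (r, n, 38, b, z), (r, n, 38, s, v), (s, v, 38, b, z), (s, v, 38, k, n), (s, v, 38, r, n), (u, p, 1, b, k), (u, p, 1, z, b), (w, w, 40, k, c), (w, w, 40, n, m), (z, b, 1, b, k), (z, b, 1, u, p)}
π_{C2, A} gives {(b, 1), (c, 40), (k, 1), (m, 40), (n, 38), (p, 1), (v, 38), (w, 40), (z, 38)} (13 duplicate(s) eliminated).

{(b, 1), (c, 40), (k, 1), (m, 40), (n, 38), (p, 1), (v, 38), (w, 40), (z, 38)}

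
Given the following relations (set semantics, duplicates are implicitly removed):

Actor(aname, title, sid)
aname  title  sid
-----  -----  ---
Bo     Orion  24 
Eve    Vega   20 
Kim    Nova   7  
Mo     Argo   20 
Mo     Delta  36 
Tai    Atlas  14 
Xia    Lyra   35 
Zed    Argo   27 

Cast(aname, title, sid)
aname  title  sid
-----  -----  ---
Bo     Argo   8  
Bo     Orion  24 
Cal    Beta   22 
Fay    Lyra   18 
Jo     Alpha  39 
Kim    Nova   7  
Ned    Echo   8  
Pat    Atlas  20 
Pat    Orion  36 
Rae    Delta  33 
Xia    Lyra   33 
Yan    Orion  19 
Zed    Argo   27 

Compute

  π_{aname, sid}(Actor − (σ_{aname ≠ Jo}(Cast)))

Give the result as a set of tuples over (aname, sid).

{(Eve, 20), (Mo, 20), (Mo, 36), (Tai, 14), (Xia, 35)}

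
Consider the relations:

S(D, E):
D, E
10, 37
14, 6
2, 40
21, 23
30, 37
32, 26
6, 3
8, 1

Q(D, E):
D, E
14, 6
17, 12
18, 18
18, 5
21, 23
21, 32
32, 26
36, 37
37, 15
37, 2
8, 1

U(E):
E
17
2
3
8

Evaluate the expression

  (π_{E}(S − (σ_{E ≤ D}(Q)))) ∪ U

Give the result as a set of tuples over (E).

σ[E ≤ D]: keep tuples satisfying E ≤ D → {(14, 6), (17, 12), (18, 18), (18, 5), (32, 26), (37, 15), (37, 2), (8, 1)}
Set difference of the two operands is {(10, 37), (2, 40), (21, 23), (30, 37), (6, 3)}.
π_{E} gives {23, 3, 37, 40} (1 duplicate(s) eliminated).
Set union of the two operands is {17, 2, 23, 3, 37, 40, 8}.

{17, 2, 23, 3, 37, 40, 8}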